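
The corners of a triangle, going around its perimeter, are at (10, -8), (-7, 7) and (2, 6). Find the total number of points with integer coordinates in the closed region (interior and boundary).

The shoelace formula gives twice the area as |(10·7 − (-7)·(-8)) + ((-7)·6 − 2·7) + (2·(-8) − 10·6)| = 118, so the area is 59.
Summing gcd(|Δx|,|Δy|) over the edges gives the boundary count: gcd(17,15) + gcd(9,1) + gcd(8,14) = 1+1+2 = 4.
Pick's theorem gives I = A − B/2 + 1 = 59 − 4/2 + 1 = 58, so the closed region contains I + B = 58 + 4 = 62 lattice points.

62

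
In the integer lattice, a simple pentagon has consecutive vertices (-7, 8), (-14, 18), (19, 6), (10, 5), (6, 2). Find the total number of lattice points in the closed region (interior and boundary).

181

By the shoelace formula, twice the signed area is |((-7)·18 − (-14)·8) + ((-14)·6 − 19·18) + (19·5 − 10·6) + (10·2 − 6·5) + (6·8 − (-7)·2)| = 353, so the area is 353/2.
Summing gcd(|Δx|,|Δy|) over the edges gives the boundary count: gcd(7,10) + gcd(33,12) + gcd(9,1) + gcd(4,3) + gcd(13,6) = 1+3+1+1+1 = 7.
Pick's theorem gives I = A − B/2 + 1 = 353/2 − 7/2 + 1 = 174, so the closed region contains I + B = 174 + 7 = 181 lattice points.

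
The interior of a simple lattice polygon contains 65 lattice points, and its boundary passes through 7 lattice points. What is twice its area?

135

Pick's theorem states A = I + B/2 − 1, so A = 65 + 7/2 − 1 = 135/2.
Hence 2A = 135.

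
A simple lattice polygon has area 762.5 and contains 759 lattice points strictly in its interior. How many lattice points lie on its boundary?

Pick's theorem gives A = I + B/2 − 1, so B = 2(A − I + 1) = 2(762.5 − 759 + 1) = 9.

9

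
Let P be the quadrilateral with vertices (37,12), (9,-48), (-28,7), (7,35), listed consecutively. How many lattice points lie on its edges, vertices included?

Summing gcd(|Δx|,|Δy|) over the edges gives the boundary count: gcd(28,60) + gcd(37,55) + gcd(35,28) + gcd(30,23) = 4+1+7+1 = 13.

13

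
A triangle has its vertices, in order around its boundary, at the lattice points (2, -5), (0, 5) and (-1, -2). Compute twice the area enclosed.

By the shoelace formula, twice the signed area is |(2·5 − 0·(-5)) + (0·(-2) − (-1)·5) + ((-1)·(-5) − 2·(-2))| = 24, so the area is 12.

24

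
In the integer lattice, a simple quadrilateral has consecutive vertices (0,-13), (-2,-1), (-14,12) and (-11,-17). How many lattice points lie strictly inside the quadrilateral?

223

The shoelace formula gives twice the area as |(0·(-1) − (-2)·(-13)) + ((-2)·12 − (-14)·(-1)) + ((-14)·(-17) − (-11)·12) + ((-11)·(-13) − 0·(-17))| = 449, so the area is 449/2.
Along each edge there are gcd(|Δx|,|Δy|)+1 lattice points, so counting each shared vertex once the boundary has gcd(2,12) + gcd(12,13) + gcd(3,29) + gcd(11,4) = 2+1+1+1 = 5.
Pick's theorem gives I = A − B/2 + 1 = 449/2 − 5/2 + 1 = 223.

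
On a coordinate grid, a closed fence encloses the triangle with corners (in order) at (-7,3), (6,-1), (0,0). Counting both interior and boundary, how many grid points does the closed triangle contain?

By the shoelace formula, twice the signed area is |((-7)·(-1) − 6·3) + (6·0 − 0·(-1)) + (0·3 − (-7)·0)| = 11, so the area is 5.5.
The number of boundary lattice points is Σ gcd(|Δx|,|Δy|) = gcd(13,4) + gcd(6,1) + gcd(7,3) = 1+1+1 = 3.
Pick's theorem gives I = A − B/2 + 1 = 5.5 − 3/2 + 1 = 5, so the closed region contains I + B = 5 + 3 = 8 lattice points.

8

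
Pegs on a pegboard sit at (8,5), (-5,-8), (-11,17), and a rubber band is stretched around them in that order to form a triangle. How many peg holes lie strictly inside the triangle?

By the shoelace formula, twice the signed area is |[8·(-8) − (-5)·5] + [(-5)·17 − (-11)·(-8)] + [(-11)·5 − 8·17]| = 403, so the area is 403/2.
The number of boundary lattice points is Σ gcd(|Δx|,|Δy|) = gcd(13,13) + gcd(6,25) + gcd(19,12) = 13+1+1 = 15.
Pick's theorem gives I = A − B/2 + 1 = 403/2 − 15/2 + 1 = 195.

195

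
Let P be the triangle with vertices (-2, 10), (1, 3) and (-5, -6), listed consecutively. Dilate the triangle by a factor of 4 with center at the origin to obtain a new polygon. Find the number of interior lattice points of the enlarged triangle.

By the shoelace formula, twice the signed area is |[(-2)·3 − 1·10] + [1·(-6) − (-5)·3] + [(-5)·10 − (-2)·(-6)]| = 69, so the area is 34.5.
Summing gcd(|Δx|,|Δy|) over the edges gives the boundary count: gcd(3,7) + gcd(6,9) + gcd(3,16) = 1+3+1 = 5.
Scaling by 4 multiplies the area by 4² = 16 (so the new area is 552) and multiplies the boundary lattice-point count by 4, giving 20.
By Pick's theorem, the interior count of the dilated polygon is 552 − 20/2 + 1 = 543.

543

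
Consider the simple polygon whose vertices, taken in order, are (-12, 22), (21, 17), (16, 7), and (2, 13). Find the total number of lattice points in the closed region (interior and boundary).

By the shoelace formula, twice the signed area is |[(-12)·17 − 21·22] + [21·7 − 16·17] + [16·13 − 2·7] + [2·22 − (-12)·13]| = 397, so the area is 397/2.
Summing gcd(|Δx|,|Δy|) over the edges gives the boundary count: gcd(33,5) + gcd(5,10) + gcd(14,6) + gcd(14,9) = 1+5+2+1 = 9.
Pick's theorem gives I = A − B/2 + 1 = 397/2 − 9/2 + 1 = 195, so the closed region contains I + B = 195 + 9 = 204 lattice points.

204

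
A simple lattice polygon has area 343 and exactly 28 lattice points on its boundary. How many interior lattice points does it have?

Pick's theorem A = I + B/2 − 1 rearranges to I = A − B/2 + 1 = 343 − 28/2 + 1 = 330.

330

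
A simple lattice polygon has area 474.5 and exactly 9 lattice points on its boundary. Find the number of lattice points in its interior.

Pick's theorem A = I + B/2 − 1 rearranges to I = A − B/2 + 1 = 474.5 − 9/2 + 1 = 471.

471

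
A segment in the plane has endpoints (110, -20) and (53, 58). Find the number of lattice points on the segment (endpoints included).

4

The number of lattice points on a segment between lattice points is gcd(|Δx|,|Δy|) + 1 = gcd(57,78) + 1 = 3 + 1 = 4.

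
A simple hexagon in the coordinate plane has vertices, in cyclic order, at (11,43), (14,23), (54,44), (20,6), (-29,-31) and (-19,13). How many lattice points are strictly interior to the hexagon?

By the shoelace formula, twice the signed area is |(11·23 − 14·43) + (14·44 − 54·23) + (54·6 − 20·44) + (20·(-31) − (-29)·6) + ((-29)·13 − (-19)·(-31)) + ((-19)·43 − 11·13)| = 3903, so the area is 3903/2.
The number of boundary lattice points is Σ gcd(|Δx|,|Δy|) = gcd(3,20) + gcd(40,21) + gcd(34,38) + gcd(49,37) + gcd(10,44) + gcd(30,30) = 1+1+2+1+2+30 = 37.
By Pick's theorem A = I + B/2 − 1, so I = 3903/2 − 37/2 + 1 = 1934.

1934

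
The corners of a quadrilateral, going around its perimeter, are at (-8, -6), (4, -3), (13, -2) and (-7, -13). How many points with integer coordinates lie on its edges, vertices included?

6

Summing gcd(|Δx|,|Δy|) over the edges gives the boundary count: gcd(12,3) + gcd(9,1) + gcd(20,11) + gcd(1,7) = 3+1+1+1 = 6.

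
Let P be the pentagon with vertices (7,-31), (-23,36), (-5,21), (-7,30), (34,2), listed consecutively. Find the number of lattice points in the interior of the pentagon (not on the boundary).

By the shoelace formula, twice the signed area is |(7·36 − (-23)·(-31)) + ((-23)·21 − (-5)·36) + ((-5)·30 − (-7)·21) + ((-7)·2 − 34·30) + (34·(-31) − 7·2)| = 2869, so the area is 1434.5.
The number of boundary lattice points is Σ gcd(|Δx|,|Δy|) = gcd(30,67) + gcd(18,15) + gcd(2,9) + gcd(41,28) + gcd(27,33) = 1+3+1+1+3 = 9.
Pick's theorem gives I = A − B/2 + 1 = 1434.5 − 9/2 + 1 = 1431.

1431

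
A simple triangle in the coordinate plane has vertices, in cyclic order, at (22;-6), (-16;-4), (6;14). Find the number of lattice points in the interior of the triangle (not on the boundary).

361

The shoelace formula gives twice the area as |[22·(-4) − (-16)·(-6)] + [(-16)·14 − 6·(-4)] + [6·(-6) − 22·14]| = 728, so the area is 364.
Along each edge there are gcd(|Δx|,|Δy|)+1 lattice points, so counting each shared vertex once the boundary has gcd(38,2) + gcd(22,18) + gcd(16,20) = 2+2+4 = 8.
By Pick's theorem A = I + B/2 − 1, so I = 364 − 8/2 + 1 = 361.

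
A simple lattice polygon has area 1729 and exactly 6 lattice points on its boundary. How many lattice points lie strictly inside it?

1727

From Pick's theorem, I = A − B/2 + 1 = 1729 − 6/2 + 1 = 1727.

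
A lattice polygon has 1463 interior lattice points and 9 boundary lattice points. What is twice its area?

By Pick's theorem, A = I + B/2 − 1 = 1463 + 9/2 − 1 = 2933/2.
Hence 2A = 2933.

2933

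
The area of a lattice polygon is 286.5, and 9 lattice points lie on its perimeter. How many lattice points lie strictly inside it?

283

From Pick's theorem, I = A − B/2 + 1 = 286.5 − 9/2 + 1 = 283.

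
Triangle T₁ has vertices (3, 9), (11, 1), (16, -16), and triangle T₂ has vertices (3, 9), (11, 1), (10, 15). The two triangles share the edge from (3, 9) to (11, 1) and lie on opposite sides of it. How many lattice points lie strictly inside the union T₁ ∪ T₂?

99

The union is the simple quadrilateral with vertices (3, 9), (16, -16), (11, 1), (10, 15) in order.
The shoelace formula gives twice the area as |[3·(-16) − 16·9] + [16·1 − 11·(-16)] + [11·15 − 10·1] + [10·9 − 3·15]| = 200, so the area is 100.
Summing gcd(|Δx|,|Δy|) over the edges gives the boundary count: gcd(13,25) + gcd(5,17) + gcd(1,14) + gcd(7,6) = 1+1+1+1 = 4.
By Pick's theorem I = A − B/2 + 1 = 100 − 4/2 + 1 = 99.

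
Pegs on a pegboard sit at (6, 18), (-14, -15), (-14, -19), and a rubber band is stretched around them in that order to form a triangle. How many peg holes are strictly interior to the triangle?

Using the shoelace formula, 2A = |[6·(-15) − (-14)·18] + [(-14)·(-19) − (-14)·(-15)] + [(-14)·18 − 6·(-19)]| = 80, so the area is 40.
Summing gcd(|Δx|,|Δy|) over the edges gives the boundary count: gcd(20,33) + gcd(0,4) + gcd(20,37) = 1+4+1 = 6.
Pick's theorem gives I = A − B/2 + 1 = 40 − 6/2 + 1 = 38.

38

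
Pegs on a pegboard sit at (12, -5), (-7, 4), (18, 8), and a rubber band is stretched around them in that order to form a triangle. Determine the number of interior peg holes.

150

Using the shoelace formula, 2A = |(12·4 − (-7)·(-5)) + ((-7)·8 − 18·4) + (18·(-5) − 12·8)| = 301, so the area is 301/2.
Along each edge there are gcd(|Δx|,|Δy|)+1 lattice points, so counting each shared vertex once the boundary has gcd(19,9) + gcd(25,4) + gcd(6,13) = 1+1+1 = 3.
By Pick's theorem A = I + B/2 − 1, so I = 301/2 − 3/2 + 1 = 150.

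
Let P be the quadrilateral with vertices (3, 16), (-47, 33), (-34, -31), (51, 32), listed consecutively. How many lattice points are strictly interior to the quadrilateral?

The shoelace formula gives twice the area as |[3·33 − (-47)·16] + [(-47)·(-31) − (-34)·33] + [(-34)·32 − 51·(-31)] + [51·16 − 3·32]| = 4643, so the area is 4643/2.
Summing gcd(|Δx|,|Δy|) over the edges gives the boundary count: gcd(50,17) + gcd(13,64) + gcd(85,63) + gcd(48,16) = 1+1+1+16 = 19.
By Pick's theorem A = I + B/2 − 1, so I = 4643/2 − 19/2 + 1 = 2313.

2313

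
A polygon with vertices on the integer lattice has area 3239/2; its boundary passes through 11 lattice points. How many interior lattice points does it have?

From Pick's theorem, I = A − B/2 + 1 = 3239/2 − 11/2 + 1 = 1615.

1615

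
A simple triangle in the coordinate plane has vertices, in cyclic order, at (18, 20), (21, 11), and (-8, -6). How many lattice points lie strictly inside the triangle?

The shoelace formula gives twice the area as |(18·11 − 21·20) + (21·(-6) − (-8)·11) + ((-8)·20 − 18·(-6))| = 312, so the area is 156.
The number of boundary lattice points is Σ gcd(|Δx|,|Δy|) = gcd(3,9) + gcd(29,17) + gcd(26,26) = 3+1+26 = 30.
Pick's theorem gives I = A − B/2 + 1 = 156 − 30/2 + 1 = 142.

142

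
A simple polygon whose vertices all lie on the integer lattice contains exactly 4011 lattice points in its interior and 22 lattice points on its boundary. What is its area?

Pick's theorem states A = I + B/2 − 1, so A = 4011 + 22/2 − 1 = 4021.

4021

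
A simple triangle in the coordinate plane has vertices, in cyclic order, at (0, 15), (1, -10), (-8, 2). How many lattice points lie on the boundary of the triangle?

Summing gcd(|Δx|,|Δy|) over the edges gives the boundary count: gcd(1,25) + gcd(9,12) + gcd(8,13) = 1+3+1 = 5.

5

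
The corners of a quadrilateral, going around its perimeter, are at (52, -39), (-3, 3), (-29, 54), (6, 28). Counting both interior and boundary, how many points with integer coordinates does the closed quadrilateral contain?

By the shoelace formula, twice the signed area is |[52·3 − (-3)·(-39)] + [(-3)·54 − (-29)·3] + [(-29)·28 − 6·54] + [6·(-39) − 52·28]| = 2862, so the area is 1431.
The number of boundary lattice points is Σ gcd(|Δx|,|Δy|) = gcd(55,42) + gcd(26,51) + gcd(35,26) + gcd(46,67) = 1+1+1+1 = 4.
Pick's theorem gives I = A − B/2 + 1 = 1431 − 4/2 + 1 = 1430, so the closed region contains I + B = 1430 + 4 = 1434 lattice points.

1434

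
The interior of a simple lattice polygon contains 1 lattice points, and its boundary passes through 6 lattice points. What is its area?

By Pick's theorem, A = I + B/2 − 1 = 1 + 6/2 − 1 = 3.

3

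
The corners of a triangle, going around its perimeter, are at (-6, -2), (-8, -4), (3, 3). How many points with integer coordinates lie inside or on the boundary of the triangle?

Using the shoelace formula, 2A = |((-6)·(-4) − (-8)·(-2)) + ((-8)·3 − 3·(-4)) + (3·(-2) − (-6)·3)| = 8, so the area is 4.
Summing gcd(|Δx|,|Δy|) over the edges gives the boundary count: gcd(2,2) + gcd(11,7) + gcd(9,5) = 2+1+1 = 4.
Pick's theorem gives I = A − B/2 + 1 = 4 − 4/2 + 1 = 3, so the closed region contains I + B = 3 + 4 = 7 lattice points.

7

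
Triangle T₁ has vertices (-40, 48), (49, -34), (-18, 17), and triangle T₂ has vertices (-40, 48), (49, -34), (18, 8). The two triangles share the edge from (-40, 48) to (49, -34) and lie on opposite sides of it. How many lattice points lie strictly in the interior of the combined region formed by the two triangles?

The union is the simple quadrilateral with vertices (-40, 48), (-18, 17), (49, -34), (18, 8) in order.
By the shoelace formula, twice the signed area is |((-40)·17 − (-18)·48) + ((-18)·(-34) − 49·17) + (49·8 − 18·(-34)) + (18·48 − (-40)·8)| = 2151, so the area is 1075.5.
Along each edge there are gcd(|Δx|,|Δy|)+1 lattice points, so counting each shared vertex once the boundary has gcd(22,31) + gcd(67,51) + gcd(31,42) + gcd(58,40) = 1+1+1+2 = 5.
By Pick's theorem I = A − B/2 + 1 = 1075.5 − 5/2 + 1 = 1074.

1074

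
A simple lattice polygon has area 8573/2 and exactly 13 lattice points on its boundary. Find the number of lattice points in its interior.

4281

From Pick's theorem, I = A − B/2 + 1 = 8573/2 − 13/2 + 1 = 4281.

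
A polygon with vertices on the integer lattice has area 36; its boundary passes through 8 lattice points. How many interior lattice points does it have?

From Pick's theorem, I = A − B/2 + 1 = 36 − 8/2 + 1 = 33.

33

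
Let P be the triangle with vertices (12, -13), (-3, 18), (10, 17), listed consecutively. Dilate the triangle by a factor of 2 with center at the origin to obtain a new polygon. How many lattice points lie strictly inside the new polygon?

773

By the shoelace formula, twice the signed area is |[12·18 − (-3)·(-13)] + [(-3)·17 − 10·18] + [10·(-13) − 12·17]| = 388, so the area is 194.
Along each edge there are gcd(|Δx|,|Δy|)+1 lattice points, so counting each shared vertex once the boundary has gcd(15,31) + gcd(13,1) + gcd(2,30) = 1+1+2 = 4.
Scaling by 2 multiplies the area by 2² = 4 (so the new area is 776) and multiplies the boundary lattice-point count by 2, giving 8.
By Pick's theorem, the interior count of the dilated polygon is 776 − 8/2 + 1 = 773.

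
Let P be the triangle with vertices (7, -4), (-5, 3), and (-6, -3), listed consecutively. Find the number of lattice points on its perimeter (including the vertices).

3

The number of boundary lattice points is Σ gcd(|Δx|,|Δy|) = gcd(12,7) + gcd(1,6) + gcd(13,1) = 1+1+1 = 3.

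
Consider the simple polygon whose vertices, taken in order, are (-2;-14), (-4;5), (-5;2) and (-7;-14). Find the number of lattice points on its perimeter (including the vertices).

Summing gcd(|Δx|,|Δy|) over the edges gives the boundary count: gcd(2,19) + gcd(1,3) + gcd(2,16) + gcd(5,0) = 1+1+2+5 = 9.

9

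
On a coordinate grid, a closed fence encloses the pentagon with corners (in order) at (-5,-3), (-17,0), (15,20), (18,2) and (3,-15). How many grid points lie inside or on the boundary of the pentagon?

549

By the shoelace formula, twice the signed area is |((-5)·0 − (-17)·(-3)) + ((-17)·20 − 15·0) + (15·2 − 18·20) + (18·(-15) − 3·2) + (3·(-3) − (-5)·(-15))| = 1081, so the area is 540.5.
Along each edge there are gcd(|Δx|,|Δy|)+1 lattice points, so counting each shared vertex once the boundary has gcd(12,3) + gcd(32,20) + gcd(3,18) + gcd(15,17) + gcd(8,12) = 3+4+3+1+4 = 15.
Pick's theorem gives I = A − B/2 + 1 = 540.5 − 15/2 + 1 = 534, so the closed region contains I + B = 534 + 15 = 549 lattice points.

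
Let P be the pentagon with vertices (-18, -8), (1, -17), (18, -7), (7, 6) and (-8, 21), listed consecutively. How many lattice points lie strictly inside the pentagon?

Using the shoelace formula, 2A = |((-18)·(-17) − 1·(-8)) + (1·(-7) − 18·(-17)) + (18·6 − 7·(-7)) + (7·21 − (-8)·6) + ((-8)·(-8) − (-18)·21)| = 1407, so the area is 703.5.
The number of boundary lattice points is Σ gcd(|Δx|,|Δy|) = gcd(19,9) + gcd(17,10) + gcd(11,13) + gcd(15,15) + gcd(10,29) = 1+1+1+15+1 = 19.
Pick's theorem gives I = A − B/2 + 1 = 703.5 − 19/2 + 1 = 695.

695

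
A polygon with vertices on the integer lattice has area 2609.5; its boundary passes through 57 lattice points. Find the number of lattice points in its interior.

2582

From Pick's theorem, I = A − B/2 + 1 = 2609.5 − 57/2 + 1 = 2582.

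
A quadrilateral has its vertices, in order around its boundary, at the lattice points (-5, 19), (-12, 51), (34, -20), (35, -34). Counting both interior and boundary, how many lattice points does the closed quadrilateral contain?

744

Using the shoelace formula, 2A = |((-5)·51 − (-12)·19) + ((-12)·(-20) − 34·51) + (34·(-34) − 35·(-20)) + (35·19 − (-5)·(-34))| = 1482, so the area is 741.
Along each edge there are gcd(|Δx|,|Δy|)+1 lattice points, so counting each shared vertex once the boundary has gcd(7,32) + gcd(46,71) + gcd(1,14) + gcd(40,53) = 1+1+1+1 = 4.
Pick's theorem gives I = A − B/2 + 1 = 741 − 4/2 + 1 = 740, so the closed region contains I + B = 740 + 4 = 744 lattice points.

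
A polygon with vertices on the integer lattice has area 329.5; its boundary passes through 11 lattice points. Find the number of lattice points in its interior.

325

Pick's theorem A = I + B/2 − 1 rearranges to I = A − B/2 + 1 = 329.5 − 11/2 + 1 = 325.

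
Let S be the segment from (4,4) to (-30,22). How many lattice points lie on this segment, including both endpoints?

The number of lattice points on a segment between lattice points is gcd(|Δx|,|Δy|) + 1 = gcd(34,18) + 1 = 2 + 1 = 3.

3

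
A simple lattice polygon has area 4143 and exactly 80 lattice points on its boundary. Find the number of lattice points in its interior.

4104

Pick's theorem A = I + B/2 − 1 rearranges to I = A − B/2 + 1 = 4143 − 80/2 + 1 = 4104.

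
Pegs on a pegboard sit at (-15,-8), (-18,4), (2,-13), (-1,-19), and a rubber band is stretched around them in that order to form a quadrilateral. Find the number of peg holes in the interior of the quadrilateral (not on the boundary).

Using the shoelace formula, 2A = |[(-15)·4 − (-18)·(-8)] + [(-18)·(-13) − 2·4] + [2·(-19) − (-1)·(-13)] + [(-1)·(-8) − (-15)·(-19)]| = 306, so the area is 153.
Along each edge there are gcd(|Δx|,|Δy|)+1 lattice points, so counting each shared vertex once the boundary has gcd(3,12) + gcd(20,17) + gcd(3,6) + gcd(14,11) = 3+1+3+1 = 8.
Pick's theorem gives I = A − B/2 + 1 = 153 − 8/2 + 1 = 150.

150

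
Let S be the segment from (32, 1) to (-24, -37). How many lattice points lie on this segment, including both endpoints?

The number of lattice points on a segment between lattice points is gcd(|Δx|,|Δy|) + 1 = gcd(56,38) + 1 = 2 + 1 = 3.

3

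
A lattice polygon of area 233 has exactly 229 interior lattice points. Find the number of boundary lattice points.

Pick's theorem gives A = I + B/2 − 1, so B = 2(A − I + 1) = 2(233 − 229 + 1) = 10.

10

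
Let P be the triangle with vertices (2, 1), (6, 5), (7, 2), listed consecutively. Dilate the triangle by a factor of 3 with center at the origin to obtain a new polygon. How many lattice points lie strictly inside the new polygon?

By the shoelace formula, twice the signed area is |[2·5 − 6·1] + [6·2 − 7·5] + [7·1 − 2·2]| = 16, so the area is 8.
Summing gcd(|Δx|,|Δy|) over the edges gives the boundary count: gcd(4,4) + gcd(1,3) + gcd(5,1) = 4+1+1 = 6.
Scaling by 3 multiplies the area by 3² = 9 (so the new area is 72) and multiplies the boundary lattice-point count by 3, giving 18.
By Pick's theorem, the interior count of the dilated polygon is 72 − 18/2 + 1 = 64.

64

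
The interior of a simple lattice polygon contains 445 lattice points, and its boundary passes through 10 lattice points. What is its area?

449

By Pick's theorem, A = I + B/2 − 1 = 445 + 10/2 − 1 = 449.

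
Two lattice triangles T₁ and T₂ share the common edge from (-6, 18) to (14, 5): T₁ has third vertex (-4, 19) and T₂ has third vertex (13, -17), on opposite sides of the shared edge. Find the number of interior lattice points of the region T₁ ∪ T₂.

248

The union is the simple quadrilateral with vertices (-6, 18), (-4, 19), (14, 5), (13, -17) in order.
By the shoelace formula, twice the signed area is |[(-6)·19 − (-4)·18] + [(-4)·5 − 14·19] + [14·(-17) − 13·5] + [13·18 − (-6)·(-17)]| = 499, so the area is 249.5.
The number of boundary lattice points is Σ gcd(|Δx|,|Δy|) = gcd(2,1) + gcd(18,14) + gcd(1,22) + gcd(19,35) = 1+2+1+1 = 5.
By Pick's theorem I = A − B/2 + 1 = 249.5 − 5/2 + 1 = 248.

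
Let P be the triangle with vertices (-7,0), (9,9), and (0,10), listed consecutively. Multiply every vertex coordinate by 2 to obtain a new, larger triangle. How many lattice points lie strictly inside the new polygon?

By the shoelace formula, twice the signed area is |((-7)·9 − 9·0) + (9·10 − 0·9) + (0·0 − (-7)·10)| = 97, so the area is 48.5.
The number of boundary lattice points is Σ gcd(|Δx|,|Δy|) = gcd(16,9) + gcd(9,1) + gcd(7,10) = 1+1+1 = 3.
Scaling by 2 multiplies the area by 2² = 4 (so the new area is 194) and multiplies the boundary lattice-point count by 2, giving 6.
By Pick's theorem, the interior count of the dilated polygon is 194 − 6/2 + 1 = 192.

192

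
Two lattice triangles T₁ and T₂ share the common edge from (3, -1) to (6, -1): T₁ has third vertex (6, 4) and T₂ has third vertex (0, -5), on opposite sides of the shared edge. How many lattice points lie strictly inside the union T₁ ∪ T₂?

The union is the simple quadrilateral with vertices (3, -1), (6, 4), (6, -1), (0, -5) in order.
The shoelace formula gives twice the area as |[3·4 − 6·(-1)] + [6·(-1) − 6·4] + [6·(-5) − 0·(-1)] + [0·(-1) − 3·(-5)]| = 27, so the area is 13.5.
Summing gcd(|Δx|,|Δy|) over the edges gives the boundary count: gcd(3,5) + gcd(0,5) + gcd(6,4) + gcd(3,4) = 1+5+2+1 = 9.
By Pick's theorem I = A − B/2 + 1 = 13.5 − 9/2 + 1 = 10.

10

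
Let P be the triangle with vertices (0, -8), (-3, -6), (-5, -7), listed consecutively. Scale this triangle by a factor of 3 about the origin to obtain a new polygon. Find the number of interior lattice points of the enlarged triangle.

Using the shoelace formula, 2A = |(0·(-6) − (-3)·(-8)) + ((-3)·(-7) − (-5)·(-6)) + ((-5)·(-8) − 0·(-7))| = 7, so the area is 3.5.
The number of boundary lattice points is Σ gcd(|Δx|,|Δy|) = gcd(3,2) + gcd(2,1) + gcd(5,1) = 1+1+1 = 3.
Scaling by 3 multiplies the area by 3² = 9 (so the new area is 31.5) and multiplies the boundary lattice-point count by 3, giving 9.
By Pick's theorem, the interior count of the dilated polygon is 31.5 − 9/2 + 1 = 28.

28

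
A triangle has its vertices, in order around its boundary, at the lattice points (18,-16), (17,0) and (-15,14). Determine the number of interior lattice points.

By the shoelace formula, twice the signed area is |[18·0 − 17·(-16)] + [17·14 − (-15)·0] + [(-15)·(-16) − 18·14]| = 498, so the area is 249.
Along each edge there are gcd(|Δx|,|Δy|)+1 lattice points, so counting each shared vertex once the boundary has gcd(1,16) + gcd(32,14) + gcd(33,30) = 1+2+3 = 6.
Pick's theorem gives I = A − B/2 + 1 = 249 − 6/2 + 1 = 247.

247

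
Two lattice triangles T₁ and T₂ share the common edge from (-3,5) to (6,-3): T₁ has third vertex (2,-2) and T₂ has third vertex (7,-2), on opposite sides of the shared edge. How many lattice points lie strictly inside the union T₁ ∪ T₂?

19

The union is the simple quadrilateral with vertices (-3,5), (2,-2), (6,-3), (7,-2) in order.
Using the shoelace formula, 2A = |((-3)·(-2) − 2·5) + (2·(-3) − 6·(-2)) + (6·(-2) − 7·(-3)) + (7·5 − (-3)·(-2))| = 40, so the area is 20.
The number of boundary lattice points is Σ gcd(|Δx|,|Δy|) = gcd(5,7) + gcd(4,1) + gcd(1,1) + gcd(10,7) = 1+1+1+1 = 4.
By Pick's theorem I = A − B/2 + 1 = 20 − 4/2 + 1 = 19.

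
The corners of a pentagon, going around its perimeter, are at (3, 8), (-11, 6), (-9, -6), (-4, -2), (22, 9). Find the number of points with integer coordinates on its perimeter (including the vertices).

Along each edge there are gcd(|Δx|,|Δy|)+1 lattice points, so counting each shared vertex once the boundary has gcd(14,2) + gcd(2,12) + gcd(5,4) + gcd(26,11) + gcd(19,1) = 2+2+1+1+1 = 7.

7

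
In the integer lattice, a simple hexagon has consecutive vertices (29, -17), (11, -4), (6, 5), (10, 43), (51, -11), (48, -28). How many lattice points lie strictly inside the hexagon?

The shoelace formula gives twice the area as |[29·(-4) − 11·(-17)] + [11·5 − 6·(-4)] + [6·43 − 10·5] + [10·(-11) − 51·43] + [51·(-28) − 48·(-11)] + [48·(-17) − 29·(-28)]| = 2849, so the area is 1424.5.
The number of boundary lattice points is Σ gcd(|Δx|,|Δy|) = gcd(18,13) + gcd(5,9) + gcd(4,38) + gcd(41,54) + gcd(3,17) + gcd(19,11) = 1+1+2+1+1+1 = 7.
Pick's theorem gives I = A − B/2 + 1 = 1424.5 − 7/2 + 1 = 1422.

1422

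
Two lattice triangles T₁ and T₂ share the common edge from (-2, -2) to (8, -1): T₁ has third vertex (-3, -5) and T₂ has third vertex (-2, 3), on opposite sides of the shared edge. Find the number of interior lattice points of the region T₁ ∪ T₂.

36

The union is the simple quadrilateral with vertices (-2, -2), (-3, -5), (8, -1), (-2, 3) in order.
Using the shoelace formula, 2A = |((-2)·(-5) − (-3)·(-2)) + ((-3)·(-1) − 8·(-5)) + (8·3 − (-2)·(-1)) + ((-2)·(-2) − (-2)·3)| = 79, so the area is 39.5.
The number of boundary lattice points is Σ gcd(|Δx|,|Δy|) = gcd(1,3) + gcd(11,4) + gcd(10,4) + gcd(0,5) = 1+1+2+5 = 9.
By Pick's theorem I = A − B/2 + 1 = 39.5 − 9/2 + 1 = 36.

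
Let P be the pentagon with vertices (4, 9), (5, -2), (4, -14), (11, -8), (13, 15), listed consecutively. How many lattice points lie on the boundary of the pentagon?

7

The number of boundary lattice points is Σ gcd(|Δx|,|Δy|) = gcd(1,11) + gcd(1,12) + gcd(7,6) + gcd(2,23) + gcd(9,6) = 1+1+1+1+3 = 7.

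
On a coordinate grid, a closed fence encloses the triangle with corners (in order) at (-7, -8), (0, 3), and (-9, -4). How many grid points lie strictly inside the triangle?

Using the shoelace formula, 2A = |((-7)·3 − 0·(-8)) + (0·(-4) − (-9)·3) + ((-9)·(-8) − (-7)·(-4))| = 50, so the area is 25.
Summing gcd(|Δx|,|Δy|) over the edges gives the boundary count: gcd(7,11) + gcd(9,7) + gcd(2,4) = 1+1+2 = 4.
Pick's theorem gives I = A − B/2 + 1 = 25 − 4/2 + 1 = 24.

24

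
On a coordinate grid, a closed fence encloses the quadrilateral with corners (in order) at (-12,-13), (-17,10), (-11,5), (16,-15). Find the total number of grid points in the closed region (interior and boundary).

Using the shoelace formula, 2A = |((-12)·10 − (-17)·(-13)) + ((-17)·5 − (-11)·10) + ((-11)·(-15) − 16·5) + (16·(-13) − (-12)·(-15))| = 619, so the area is 619/2.
Summing gcd(|Δx|,|Δy|) over the edges gives the boundary count: gcd(5,23) + gcd(6,5) + gcd(27,20) + gcd(28,2) = 1+1+1+2 = 5.
Pick's theorem gives I = A − B/2 + 1 = 619/2 − 5/2 + 1 = 308, so the closed region contains I + B = 308 + 5 = 313 lattice points.

313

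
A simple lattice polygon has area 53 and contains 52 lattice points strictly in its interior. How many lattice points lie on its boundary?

Pick's theorem gives A = I + B/2 − 1, so B = 2(A − I + 1) = 2(53 − 52 + 1) = 4.

4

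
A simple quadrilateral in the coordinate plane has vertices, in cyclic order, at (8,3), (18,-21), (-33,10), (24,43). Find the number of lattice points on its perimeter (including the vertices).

14

Along each edge there are gcd(|Δx|,|Δy|)+1 lattice points, so counting each shared vertex once the boundary has gcd(10,24) + gcd(51,31) + gcd(57,33) + gcd(16,40) = 2+1+3+8 = 14.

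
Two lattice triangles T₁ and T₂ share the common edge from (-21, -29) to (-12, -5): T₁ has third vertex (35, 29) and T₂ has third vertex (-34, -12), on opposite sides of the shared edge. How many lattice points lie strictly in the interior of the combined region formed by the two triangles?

The union is the simple quadrilateral with vertices (-21, -29), (35, 29), (-12, -5), (-34, -12) in order.
The shoelace formula gives twice the area as |[(-21)·29 − 35·(-29)] + [35·(-5) − (-12)·29] + [(-12)·(-12) − (-34)·(-5)] + [(-34)·(-29) − (-21)·(-12)]| = 1287, so the area is 643.5.
The number of boundary lattice points is Σ gcd(|Δx|,|Δy|) = gcd(56,58) + gcd(47,34) + gcd(22,7) + gcd(13,17) = 2+1+1+1 = 5.
By Pick's theorem I = A − B/2 + 1 = 643.5 − 5/2 + 1 = 642.

642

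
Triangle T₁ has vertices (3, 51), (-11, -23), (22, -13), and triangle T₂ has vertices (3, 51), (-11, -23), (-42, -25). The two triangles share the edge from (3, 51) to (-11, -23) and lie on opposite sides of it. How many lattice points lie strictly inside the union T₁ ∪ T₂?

The union is the simple quadrilateral with vertices (3, 51), (22, -13), (-11, -23), (-42, -25) in order.
By the shoelace formula, twice the signed area is |[3·(-13) − 22·51] + [22·(-23) − (-11)·(-13)] + [(-11)·(-25) − (-42)·(-23)] + [(-42)·51 − 3·(-25)]| = 4568, so the area is 2284.
The number of boundary lattice points is Σ gcd(|Δx|,|Δy|) = gcd(19,64) + gcd(33,10) + gcd(31,2) + gcd(45,76) = 1+1+1+1 = 4.
By Pick's theorem I = A − B/2 + 1 = 2284 − 4/2 + 1 = 2283.

2283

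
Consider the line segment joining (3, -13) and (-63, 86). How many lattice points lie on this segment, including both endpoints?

34

The number of lattice points on a segment between lattice points is gcd(|Δx|,|Δy|) + 1 = gcd(66,99) + 1 = 33 + 1 = 34.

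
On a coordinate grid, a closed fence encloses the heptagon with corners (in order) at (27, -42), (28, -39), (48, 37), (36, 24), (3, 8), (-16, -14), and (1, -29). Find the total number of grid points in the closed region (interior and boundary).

The shoelace formula gives twice the area as |[27·(-39) − 28·(-42)] + [28·37 − 48·(-39)] + [48·24 − 36·37] + [36·8 − 3·24] + [3·(-14) − (-16)·8] + [(-16)·(-29) − 1·(-14)] + [1·(-42) − 27·(-29)]| = 4372, so the area is 2186.
The number of boundary lattice points is Σ gcd(|Δx|,|Δy|) = gcd(1,3) + gcd(20,76) + gcd(12,13) + gcd(33,16) + gcd(19,22) + gcd(17,15) + gcd(26,13) = 1+4+1+1+1+1+13 = 22.
Pick's theorem gives I = A − B/2 + 1 = 2186 − 22/2 + 1 = 2176, so the closed region contains I + B = 2176 + 22 = 2198 lattice points.

2198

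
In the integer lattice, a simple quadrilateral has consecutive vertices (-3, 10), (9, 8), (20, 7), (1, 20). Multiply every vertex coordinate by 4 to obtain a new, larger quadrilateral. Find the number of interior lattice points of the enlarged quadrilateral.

2005

By the shoelace formula, twice the signed area is |((-3)·8 − 9·10) + (9·7 − 20·8) + (20·20 − 1·7) + (1·10 − (-3)·20)| = 252, so the area is 126.
The number of boundary lattice points is Σ gcd(|Δx|,|Δy|) = gcd(12,2) + gcd(11,1) + gcd(19,13) + gcd(4,10) = 2+1+1+2 = 6.
Scaling by 4 multiplies the area by 4² = 16 (so the new area is 2016) and multiplies the boundary lattice-point count by 4, giving 24.
By Pick's theorem, the interior count of the dilated polygon is 2016 − 24/2 + 1 = 2005.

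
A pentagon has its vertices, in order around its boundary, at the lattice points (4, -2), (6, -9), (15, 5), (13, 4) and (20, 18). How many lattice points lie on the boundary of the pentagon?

14

Summing gcd(|Δx|,|Δy|) over the edges gives the boundary count: gcd(2,7) + gcd(9,14) + gcd(2,1) + gcd(7,14) + gcd(16,20) = 1+1+1+7+4 = 14.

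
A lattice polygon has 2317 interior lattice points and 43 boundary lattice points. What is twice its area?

4675

Pick's theorem states A = I + B/2 − 1, so A = 2317 + 43/2 − 1 = 4675/2.
Hence 2A = 4675.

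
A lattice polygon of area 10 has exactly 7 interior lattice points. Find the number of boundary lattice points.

Pick's theorem gives A = I + B/2 − 1, so B = 2(A − I + 1) = 2(10 − 7 + 1) = 8.

8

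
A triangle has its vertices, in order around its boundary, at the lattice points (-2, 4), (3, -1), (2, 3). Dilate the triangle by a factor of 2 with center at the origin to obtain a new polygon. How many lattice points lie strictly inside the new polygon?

24

By the shoelace formula, twice the signed area is |((-2)·(-1) − 3·4) + (3·3 − 2·(-1)) + (2·4 − (-2)·3)| = 15, so the area is 7.5.
Along each edge there are gcd(|Δx|,|Δy|)+1 lattice points, so counting each shared vertex once the boundary has gcd(5,5) + gcd(1,4) + gcd(4,1) = 5+1+1 = 7.
Scaling by 2 multiplies the area by 2² = 4 (so the new area is 30) and multiplies the boundary lattice-point count by 2, giving 14.
By Pick's theorem, the interior count of the dilated polygon is 30 − 14/2 + 1 = 24.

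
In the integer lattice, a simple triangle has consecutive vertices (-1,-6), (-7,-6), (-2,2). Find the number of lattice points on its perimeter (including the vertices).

Along each edge there are gcd(|Δx|,|Δy|)+1 lattice points, so counting each shared vertex once the boundary has gcd(6,0) + gcd(5,8) + gcd(1,8) = 6+1+1 = 8.

8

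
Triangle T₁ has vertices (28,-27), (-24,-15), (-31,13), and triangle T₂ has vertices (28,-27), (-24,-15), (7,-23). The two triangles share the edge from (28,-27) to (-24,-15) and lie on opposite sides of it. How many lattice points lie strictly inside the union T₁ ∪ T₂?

704

The union is the simple quadrilateral with vertices (28,-27), (-31,13), (-24,-15), (7,-23) in order.
The shoelace formula gives twice the area as |[28·13 − (-31)·(-27)] + [(-31)·(-15) − (-24)·13] + [(-24)·(-23) − 7·(-15)] + [7·(-27) − 28·(-23)]| = 1416, so the area is 708.
Along each edge there are gcd(|Δx|,|Δy|)+1 lattice points, so counting each shared vertex once the boundary has gcd(59,40) + gcd(7,28) + gcd(31,8) + gcd(21,4) = 1+7+1+1 = 10.
By Pick's theorem I = A − B/2 + 1 = 708 − 10/2 + 1 = 704.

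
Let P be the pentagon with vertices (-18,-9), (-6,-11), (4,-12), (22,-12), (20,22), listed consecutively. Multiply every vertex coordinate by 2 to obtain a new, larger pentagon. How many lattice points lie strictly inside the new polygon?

2809

Using the shoelace formula, 2A = |[(-18)·(-11) − (-6)·(-9)] + [(-6)·(-12) − 4·(-11)] + [4·(-12) − 22·(-12)] + [22·22 − 20·(-12)] + [20·(-9) − (-18)·22]| = 1416, so the area is 708.
Summing gcd(|Δx|,|Δy|) over the edges gives the boundary count: gcd(12,2) + gcd(10,1) + gcd(18,0) + gcd(2,34) + gcd(38,31) = 2+1+18+2+1 = 24.
Scaling by 2 multiplies the area by 2² = 4 (so the new area is 2832) and multiplies the boundary lattice-point count by 2, giving 48.
By Pick's theorem, the interior count of the dilated polygon is 2832 − 48/2 + 1 = 2809.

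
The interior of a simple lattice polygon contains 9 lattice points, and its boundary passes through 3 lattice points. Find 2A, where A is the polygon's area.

Pick's theorem states A = I + B/2 − 1, so A = 9 + 3/2 − 1 = 19/2.
Hence 2A = 19.

19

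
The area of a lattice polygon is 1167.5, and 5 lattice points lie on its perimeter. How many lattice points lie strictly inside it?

1166

From Pick's theorem, I = A − B/2 + 1 = 1167.5 − 5/2 + 1 = 1166.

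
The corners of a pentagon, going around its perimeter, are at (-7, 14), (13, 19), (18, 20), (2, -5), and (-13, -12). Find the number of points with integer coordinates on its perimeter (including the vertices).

Along each edge there are gcd(|Δx|,|Δy|)+1 lattice points, so counting each shared vertex once the boundary has gcd(20,5) + gcd(5,1) + gcd(16,25) + gcd(15,7) + gcd(6,26) = 5+1+1+1+2 = 10.

10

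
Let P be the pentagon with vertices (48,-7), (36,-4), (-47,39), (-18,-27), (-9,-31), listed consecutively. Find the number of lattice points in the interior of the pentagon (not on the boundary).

2553

The shoelace formula gives twice the area as |(48·(-4) − 36·(-7)) + (36·39 − (-47)·(-4)) + ((-47)·(-27) − (-18)·39) + ((-18)·(-31) − (-9)·(-27)) + ((-9)·(-7) − 48·(-31))| = 5113, so the area is 5113/2.
The number of boundary lattice points is Σ gcd(|Δx|,|Δy|) = gcd(12,3) + gcd(83,43) + gcd(29,66) + gcd(9,4) + gcd(57,24) = 3+1+1+1+3 = 9.
By Pick's theorem A = I + B/2 − 1, so I = 5113/2 − 9/2 + 1 = 2553.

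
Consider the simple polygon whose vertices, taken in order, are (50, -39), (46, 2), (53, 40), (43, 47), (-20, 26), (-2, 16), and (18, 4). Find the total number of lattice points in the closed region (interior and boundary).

Using the shoelace formula, 2A = |[50·2 − 46·(-39)] + [46·40 − 53·2] + [53·47 − 43·40] + [43·26 − (-20)·47] + [(-20)·16 − (-2)·26] + [(-2)·4 − 18·16] + [18·(-39) − 50·4]| = 4991, so the area is 4991/2.
Along each edge there are gcd(|Δx|,|Δy|)+1 lattice points, so counting each shared vertex once the boundary has gcd(4,41) + gcd(7,38) + gcd(10,7) + gcd(63,21) + gcd(18,10) + gcd(20,12) + gcd(32,43) = 1+1+1+21+2+4+1 = 31.
Pick's theorem gives I = A − B/2 + 1 = 4991/2 − 31/2 + 1 = 2481, so the closed region contains I + B = 2481 + 31 = 2512 lattice points.

2512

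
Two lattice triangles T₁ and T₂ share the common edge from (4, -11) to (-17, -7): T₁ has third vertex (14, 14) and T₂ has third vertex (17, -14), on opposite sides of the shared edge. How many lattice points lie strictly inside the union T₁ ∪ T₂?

The union is the simple quadrilateral with vertices (4, -11), (14, 14), (-17, -7), (17, -14) in order.
The shoelace formula gives twice the area as |[4·14 − 14·(-11)] + [14·(-7) − (-17)·14] + [(-17)·(-14) − 17·(-7)] + [17·(-11) − 4·(-14)]| = 576, so the area is 288.
Along each edge there are gcd(|Δx|,|Δy|)+1 lattice points, so counting each shared vertex once the boundary has gcd(10,25) + gcd(31,21) + gcd(34,7) + gcd(13,3) = 5+1+1+1 = 8.
By Pick's theorem I = A − B/2 + 1 = 288 − 8/2 + 1 = 285.

285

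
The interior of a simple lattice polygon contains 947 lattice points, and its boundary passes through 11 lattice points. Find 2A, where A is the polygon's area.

Pick's theorem states A = I + B/2 − 1, so A = 947 + 11/2 − 1 = 1903/2.
Hence 2A = 1903.

1903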